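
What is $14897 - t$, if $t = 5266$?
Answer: $9631$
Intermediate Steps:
$14897 - t = 14897 - 5266 = 9631$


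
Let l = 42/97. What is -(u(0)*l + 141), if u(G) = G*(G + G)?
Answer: -141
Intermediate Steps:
u(G) = 2*G² (u(G) = G*(2*G) = 2*G²)
l = 42/97 (l = 42*(1/97) = 42/97 ≈ 0.43299)
-(u(0)*l + 141) = -((2*0²)*(42/97) + 141) = -((2*0)*(42/97) + 141) = -(0*(42/97) + 141) = -(0 + 141) = -1*141 = -141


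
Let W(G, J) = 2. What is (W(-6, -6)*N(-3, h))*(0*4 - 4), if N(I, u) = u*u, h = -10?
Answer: -800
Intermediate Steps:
N(I, u) = u²
(W(-6, -6)*N(-3, h))*(0*4 - 4) = (2*(-10)²)*(0*4 - 4) = (2*100)*(0 - 4) = 200*(-4) = -800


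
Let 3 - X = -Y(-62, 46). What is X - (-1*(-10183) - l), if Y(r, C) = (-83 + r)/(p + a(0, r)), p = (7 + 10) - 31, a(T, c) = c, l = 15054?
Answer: 370569/76 ≈ 4875.9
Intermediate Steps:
p = -14 (p = 17 - 31 = -14)
Y(r, C) = (-83 + r)/(-14 + r)
X = 373/76 (X = 3 - (-1)*(-83 - 62)/(-14 - 62) = 3 - (-1)*-145/(-76) = 3 - (-1)*(-1/76*(-145)) = 3 - (-1)*145/76 = 3 - 1*(-145/76) = 3 + 145/76 = 373/76 ≈ 4.9079)
X - (-1*(-10183) - l) = 373/76 - (-1*(-10183) - 1*15054) = 373/76 - (10183 - 15054) = 373/76 - 1*(-4871) = 373/76 + 4871 = 370569/76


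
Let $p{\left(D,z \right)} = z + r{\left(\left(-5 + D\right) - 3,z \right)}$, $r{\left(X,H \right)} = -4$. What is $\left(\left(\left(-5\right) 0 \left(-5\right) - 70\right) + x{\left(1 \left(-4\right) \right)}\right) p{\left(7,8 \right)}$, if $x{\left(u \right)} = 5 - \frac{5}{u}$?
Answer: $-255$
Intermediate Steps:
$x{\left(u \right)} = 5 - \frac{5}{u}$
$p{\left(D,z \right)} = -4 + z$ ($p{\left(D,z \right)} = z - 4 = -4 + z$)
$\left(\left(\left(-5\right) 0 \left(-5\right) - 70\right) + x{\left(1 \left(-4\right) \right)}\right) p{\left(7,8 \right)} = \left(\left(\left(-5\right) 0 \left(-5\right) - 70\right) + \left(5 - \frac{5}{1 \left(-4\right)}\right)\right) \left(-4 + 8\right) = \left(\left(0 \left(-5\right) - 70\right) + \left(5 - \frac{5}{-4}\right)\right) 4 = \left(\left(0 - 70\right) + \left(5 - - \frac{5}{4}\right)\right) 4 = \left(-70 + \left(5 + \frac{5}{4}\right)\right) 4 = \left(-70 + \frac{25}{4}\right) 4 = \left(- \frac{255}{4}\right) 4 = -255$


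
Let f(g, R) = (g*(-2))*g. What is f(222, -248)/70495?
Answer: -98568/70495 ≈ -1.3982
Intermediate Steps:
f(g, R) = -2*g² (f(g, R) = (-2*g)*g = -2*g²)
f(222, -248)/70495 = -2*222²/70495 = -2*49284*(1/70495) = -98568*1/70495 = -98568/70495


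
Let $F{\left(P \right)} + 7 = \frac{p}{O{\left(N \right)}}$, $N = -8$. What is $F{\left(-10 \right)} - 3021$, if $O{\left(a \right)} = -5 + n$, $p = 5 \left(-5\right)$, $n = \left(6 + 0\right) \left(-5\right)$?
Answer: $- \frac{21191}{7} \approx -3027.3$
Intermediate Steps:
$n = -30$ ($n = 6 \left(-5\right) = -30$)
$p = -25$
$O{\left(a \right)} = -35$ ($O{\left(a \right)} = -5 - 30 = -35$)
$F{\left(P \right)} = - \frac{44}{7}$ ($F{\left(P \right)} = -7 - \frac{25}{-35} = -7 - - \frac{5}{7} = -7 + \frac{5}{7} = - \frac{44}{7}$)
$F{\left(-10 \right)} - 3021 = - \frac{44}{7} - 3021 = - \frac{21191}{7}$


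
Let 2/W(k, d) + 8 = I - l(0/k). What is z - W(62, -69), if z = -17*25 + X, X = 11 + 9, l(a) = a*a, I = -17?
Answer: -10123/25 ≈ -404.92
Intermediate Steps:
l(a) = a**2
X = 20
W(k, d) = -2/25 (W(k, d) = 2/(-8 + (-17 - (0/k)**2)) = 2/(-8 + (-17 - 1*0**2)) = 2/(-8 + (-17 - 1*0)) = 2/(-8 + (-17 + 0)) = 2/(-8 - 17) = 2/(-25) = 2*(-1/25) = -2/25)
z = -405 (z = -17*25 + 20 = -425 + 20 = -405)
z - W(62, -69) = -405 - 1*(-2/25) = -405 + 2/25 = -10123/25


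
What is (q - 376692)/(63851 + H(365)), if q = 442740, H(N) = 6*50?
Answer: 66048/64151 ≈ 1.0296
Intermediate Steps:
H(N) = 300
(q - 376692)/(63851 + H(365)) = (442740 - 376692)/(63851 + 300) = 66048/64151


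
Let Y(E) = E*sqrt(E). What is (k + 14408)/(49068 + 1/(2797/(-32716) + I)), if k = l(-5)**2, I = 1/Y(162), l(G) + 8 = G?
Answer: 13763701013984242873/46319289611441660052 + 8776292306913*sqrt(2)/30879526407627773368 ≈ 0.29715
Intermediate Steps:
l(G) = -8 + G
Y(E) = E**(3/2)
I = sqrt(2)/2916 (I = 1/(162**(3/2)) = 1/(1458*sqrt(2)) = sqrt(2)/2916 ≈ 0.00048498)
k = 169 (k = (-8 - 5)**2 = (-13)**2 = 169)
(k + 14408)/(49068 + 1/(2797/(-32716) + I)) = (169 + 14408)/(49068 + 1/(2797/(-32716) + sqrt(2)/2916)) = 14577/(49068 + 1/(2797*(-1/32716) + sqrt(2)/2916)) = 14577/(49068 + 1/(-2797/32716 + sqrt(2)/2916))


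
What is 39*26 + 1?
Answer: 1015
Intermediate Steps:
39*26 + 1 = 1014 + 1 = 1015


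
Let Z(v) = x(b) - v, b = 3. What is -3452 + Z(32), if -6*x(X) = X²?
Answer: -6971/2 ≈ -3485.5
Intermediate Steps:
x(X) = -X²/6
Z(v) = -3/2 - v (Z(v) = -⅙*3² - v = -⅙*9 - v = -3/2 - v)
-3452 + Z(32) = -3452 + (-3/2 - 1*32) = -3452 + (-3/2 - 32) = -3452 - 67/2 = -6971/2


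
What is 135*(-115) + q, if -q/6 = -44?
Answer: -15261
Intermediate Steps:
q = 264 (q = -6*(-44) = 264)
135*(-115) + q = 135*(-115) + 264 = -15525 + 264 = -15261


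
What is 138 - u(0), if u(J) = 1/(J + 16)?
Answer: 2207/16 ≈ 137.94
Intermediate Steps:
u(J) = 1/(16 + J)
138 - u(0) = 138 - 1/(16 + 0) = 138 - 1/16 = 2207/16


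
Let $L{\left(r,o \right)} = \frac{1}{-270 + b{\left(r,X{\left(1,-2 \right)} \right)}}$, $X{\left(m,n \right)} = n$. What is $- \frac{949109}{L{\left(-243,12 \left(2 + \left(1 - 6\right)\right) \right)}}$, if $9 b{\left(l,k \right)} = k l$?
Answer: $205007544$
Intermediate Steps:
$b{\left(l,k \right)} = \frac{k l}{9}$
$L{\left(r,o \right)} = \frac{1}{-270 - \frac{2 r}{9}}$ ($L{\left(r,o \right)} = \frac{1}{-270 + \frac{1}{9} \left(-2\right) r} = \frac{1}{-270 - \frac{2 r}{9}}$)
$- \frac{949109}{L{\left(-243,12 \left(2 + \left(1 - 6\right)\right) \right)}} = - \frac{949109}{\left(-9\right) \frac{1}{2430 + 2 \left(-243\right)}} = - \frac{949109}{\left(-9\right) \frac{1}{2430 - 486}} = - \frac{949109}{\left(-9\right) \frac{1}{1944}} = - \frac{949109}{- \frac{1}{216}} = \left(-949109\right) \left(-216\right) = 205007544$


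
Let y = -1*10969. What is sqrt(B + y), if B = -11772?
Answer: I*sqrt(22741) ≈ 150.8*I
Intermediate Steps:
y = -10969
sqrt(B + y) = sqrt(-11772 - 10969) = sqrt(-22741) = I*sqrt(22741)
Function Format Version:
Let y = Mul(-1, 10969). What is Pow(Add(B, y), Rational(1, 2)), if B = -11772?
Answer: Mul(I, Pow(22741, Rational(1, 2))) ≈ Mul(150.80, I)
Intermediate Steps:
y = -10969
Pow(Add(B, y), Rational(1, 2)) = Pow(Add(-11772, -10969), Rational(1, 2)) = Pow(-22741, Rational(1, 2)) = Mul(I, Pow(22741, Rational(1, 2)))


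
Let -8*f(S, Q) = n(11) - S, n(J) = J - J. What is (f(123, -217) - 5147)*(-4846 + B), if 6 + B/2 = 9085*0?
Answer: 99717737/4 ≈ 2.4929e+7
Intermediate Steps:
n(J) = 0
B = -12 (B = -12 + 2*(9085*0) = -12 + 2*0 = -12 + 0 = -12)
f(S, Q) = S/8 (f(S, Q) = -(0 - S)/8 = -(-1)*S/8 = S/8)
(f(123, -217) - 5147)*(-4846 + B) = ((⅛)*123 - 5147)*(-4846 - 12) = (123/8 - 5147)*(-4858) = -41053/8*(-4858) = 99717737/4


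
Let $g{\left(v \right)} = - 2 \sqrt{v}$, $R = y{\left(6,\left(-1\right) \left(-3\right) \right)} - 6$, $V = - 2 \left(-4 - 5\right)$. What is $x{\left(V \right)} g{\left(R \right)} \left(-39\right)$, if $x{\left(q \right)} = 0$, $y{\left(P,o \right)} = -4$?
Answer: $0$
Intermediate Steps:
$V = 18$ ($V = \left(-2\right) \left(-9\right) = 18$)
$R = -10$ ($R = -4 - 6 = -10$)
$x{\left(V \right)} g{\left(R \right)} \left(-39\right) = 0 \left(- 2 \sqrt{-10}\right) \left(-39\right) = 0 \left(- 2 i \sqrt{10}\right) \left(-39\right) = 0 \left(-39\right) = 0$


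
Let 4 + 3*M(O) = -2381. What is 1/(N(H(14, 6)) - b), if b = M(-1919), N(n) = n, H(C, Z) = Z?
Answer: 1/801 ≈ 0.0012484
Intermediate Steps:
M(O) = -795 (M(O) = -4/3 + (⅓)*(-2381) = -4/3 - 2381/3 = -795)
b = -795
1/(N(H(14, 6)) - b) = 1/(6 - 1*(-795)) = 1/(6 + 795) = 1/801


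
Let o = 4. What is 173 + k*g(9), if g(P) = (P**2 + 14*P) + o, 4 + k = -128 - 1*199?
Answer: -69668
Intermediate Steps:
k = -331 (k = -4 + (-128 - 1*199) = -4 + (-128 - 199) = -4 - 327 = -331)
g(P) = 4 + P**2 + 14*P (g(P) = (P**2 + 14*P) + 4 = 4 + P**2 + 14*P)
173 + k*g(9) = 173 - 331*(4 + 9**2 + 14*9) = 173 - 331*(4 + 81 + 126) = 173 - 331*211 = 173 - 69841 = -69668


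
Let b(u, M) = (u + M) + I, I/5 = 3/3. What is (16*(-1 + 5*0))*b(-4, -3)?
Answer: 32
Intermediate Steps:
I = 5 (I = 5*(3/3) = 5*(3*(1/3)) = 5*1 = 5)
b(u, M) = 5 + M + u (b(u, M) = (u + M) + 5 = (M + u) + 5 = 5 + M + u)
(16*(-1 + 5*0))*b(-4, -3) = (16*(-1 + 5*0))*(5 - 3 - 4) = (16*(-1 + 0))*(-2) = (16*(-1))*(-2) = -16*(-2) = 32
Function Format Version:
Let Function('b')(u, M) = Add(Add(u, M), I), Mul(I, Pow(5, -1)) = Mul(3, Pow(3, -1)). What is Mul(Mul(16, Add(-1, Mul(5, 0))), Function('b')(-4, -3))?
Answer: 32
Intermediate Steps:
I = 5 (I = Mul(5, Mul(3, Pow(3, -1))) = Mul(5, Mul(3, Rational(1, 3))) = Mul(5, 1) = 5)
Function('b')(u, M) = Add(5, M, u) (Function('b')(u, M) = Add(Add(u, M), 5) = Add(Add(M, u), 5) = Add(5, M, u))
Mul(Mul(16, Add(-1, Mul(5, 0))), Function('b')(-4, -3)) = Mul(Mul(16, Add(-1, Mul(5, 0))), Add(5, -3, -4)) = Mul(Mul(16, Add(-1, 0)), -2) = Mul(Mul(16, -1), -2) = Mul(-16, -2) = 32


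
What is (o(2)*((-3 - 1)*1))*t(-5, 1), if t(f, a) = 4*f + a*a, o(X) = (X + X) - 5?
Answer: -76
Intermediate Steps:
o(X) = -5 + 2*X (o(X) = 2*X - 5 = -5 + 2*X)
t(f, a) = a² + 4*f (t(f, a) = 4*f + a² = a² + 4*f)
(o(2)*((-3 - 1)*1))*t(-5, 1) = ((-5 + 2*2)*((-3 - 1)*1))*(1² + 4*(-5)) = ((-5 + 4)*(-4*1))*(1 - 20) = -1*(-4)*(-19) = 4*(-19) = -76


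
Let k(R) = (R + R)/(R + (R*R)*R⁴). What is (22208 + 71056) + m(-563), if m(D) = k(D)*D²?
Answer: 2637703748753889575/28282121169521 ≈ 93264.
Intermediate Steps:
k(R) = 2*R/(R + R⁶) (k(R) = (2*R)/(R + R²*R⁴) = (2*R)/(R + R⁶) = 2*R/(R + R⁶))
m(D) = 2*D²/(1 + D⁵) (m(D) = (2/(1 + D⁵))*D² = 2*D²/(1 + D⁵))
(22208 + 71056) + m(-563) = (22208 + 71056) + 2*(-563)²/(1 + (-563)⁵) = 93264 + 2*316969/(1 - 56564242339043) = 93264 + 2*316969/(-56564242339042) = 93264 + 2*316969*(-1/56564242339042) = 93264 - 316969/28282121169521 = 2637703748753889575/28282121169521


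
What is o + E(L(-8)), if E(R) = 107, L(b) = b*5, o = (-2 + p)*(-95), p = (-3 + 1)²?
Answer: -83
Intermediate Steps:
p = 4 (p = (-2)² = 4)
o = -190 (o = (-2 + 4)*(-95) = 2*(-95) = -190)
L(b) = 5*b
o + E(L(-8)) = -190 + 107 = -83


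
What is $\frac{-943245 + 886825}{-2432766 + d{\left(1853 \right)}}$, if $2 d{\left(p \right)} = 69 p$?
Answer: $\frac{22568}{947535} \approx 0.023818$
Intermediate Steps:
$d{\left(p \right)} = \frac{69 p}{2}$
$\frac{-943245 + 886825}{-2432766 + d{\left(1853 \right)}} = \frac{-943245 + 886825}{-2432766 + \frac{69}{2} \cdot 1853} = - \frac{56420}{-2432766 + \frac{127857}{2}} = - \frac{56420}{- \frac{4737675}{2}} = \left(-56420\right) \left(- \frac{2}{4737675}\right) = \frac{22568}{947535}$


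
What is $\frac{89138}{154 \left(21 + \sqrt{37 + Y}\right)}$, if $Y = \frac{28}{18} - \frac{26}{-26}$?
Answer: $\frac{1203363}{39743} - \frac{38202 \sqrt{89}}{39743} \approx 21.21$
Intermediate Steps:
$Y = \frac{23}{9}$ ($Y = 28 \cdot \frac{1}{18} - -1 = \frac{14}{9} + 1 = \frac{23}{9} \approx 2.5556$)
$\frac{89138}{154 \left(21 + \sqrt{37 + Y}\right)} = \frac{89138}{154 \left(21 + \sqrt{37 + \frac{23}{9}}\right)} = \frac{89138}{154 \left(21 + \sqrt{\frac{356}{9}}\right)} = \frac{89138}{154 \left(21 + \frac{2 \sqrt{89}}{3}\right)} = \frac{89138}{3234 + \frac{308 \sqrt{89}}{3}}$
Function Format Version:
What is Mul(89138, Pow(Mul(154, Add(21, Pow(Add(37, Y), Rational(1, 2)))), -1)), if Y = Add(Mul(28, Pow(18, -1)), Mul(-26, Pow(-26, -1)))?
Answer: Add(Rational(1203363, 39743), Mul(Rational(-38202, 39743), Pow(89, Rational(1, 2)))) ≈ 21.210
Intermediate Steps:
Y = Rational(23, 9) (Y = Add(Mul(28, Rational(1, 18)), Mul(-26, Rational(-1, 26))) = Add(Rational(14, 9), 1) = Rational(23, 9) ≈ 2.5556)
Mul(89138, Pow(Mul(154, Add(21, Pow(Add(37, Y), Rational(1, 2)))), -1)) = Mul(89138, Pow(Mul(154, Add(21, Pow(Add(37, Rational(23, 9)), Rational(1, 2)))), -1)) = Mul(89138, Pow(Mul(154, Add(21, Pow(Rational(356, 9), Rational(1, 2)))), -1)) = Mul(89138, Pow(Mul(154, Add(21, Mul(Rational(2, 3), Pow(89, Rational(1, 2))))), -1)) = Mul(89138, Pow(Add(3234, Mul(Rational(308, 3), Pow(89, Rational(1, 2)))), -1))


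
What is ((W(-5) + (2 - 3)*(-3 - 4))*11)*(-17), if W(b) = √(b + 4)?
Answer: -1309 - 187*I ≈ -1309.0 - 187.0*I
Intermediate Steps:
W(b) = √(4 + b)
((W(-5) + (2 - 3)*(-3 - 4))*11)*(-17) = ((√(4 - 5) + (2 - 3)*(-3 - 4))*11)*(-17) = ((√(-1) - 1*(-7))*11)*(-17) = ((I + 7)*11)*(-17) = ((7 + I)*11)*(-17) = (77 + 11*I)*(-17) = -1309 - 187*I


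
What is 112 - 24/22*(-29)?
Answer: 1580/11 ≈ 143.64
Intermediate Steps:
112 - 24/22*(-29) = 112 - 24*1/22*(-29) = 112 - 12/11*(-29) = 112 + 348/11 = 1580/11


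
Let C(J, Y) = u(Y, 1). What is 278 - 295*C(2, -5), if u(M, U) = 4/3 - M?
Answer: -4771/3 ≈ -1590.3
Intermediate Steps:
u(M, U) = 4/3 - M (u(M, U) = 4*(1/3) - M = 4/3 - M)
C(J, Y) = 4/3 - Y
278 - 295*C(2, -5) = 278 - 295*(4/3 - 1*(-5)) = 278 - 295*(4/3 + 5) = 278 - 295*19/3 = 278 - 5605/3 = -4771/3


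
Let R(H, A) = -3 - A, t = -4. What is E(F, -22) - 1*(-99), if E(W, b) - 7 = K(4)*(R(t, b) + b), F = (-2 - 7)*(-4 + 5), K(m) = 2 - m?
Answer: 112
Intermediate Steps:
F = -9 (F = -9*1 = -9)
E(W, b) = 13 (E(W, b) = 7 + (2 - 1*4)*((-3 - b) + b) = 7 + (2 - 4)*(-3) = 7 - 2*(-3) = 7 + 6 = 13)
E(F, -22) - 1*(-99) = 13 - 1*(-99) = 13 + 99 = 112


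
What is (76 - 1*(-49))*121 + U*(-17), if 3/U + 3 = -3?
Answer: 30267/2 ≈ 15134.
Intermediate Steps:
U = -1/2 (U = 3/(-3 - 3) = 3/(-6) = 3*(-1/6) = -1/2 ≈ -0.50000)
(76 - 1*(-49))*121 + U*(-17) = (76 - 1*(-49))*121 - 1/2*(-17) = (76 + 49)*121 + 17/2 = 125*121 + 17/2 = 15125 + 17/2 = 30267/2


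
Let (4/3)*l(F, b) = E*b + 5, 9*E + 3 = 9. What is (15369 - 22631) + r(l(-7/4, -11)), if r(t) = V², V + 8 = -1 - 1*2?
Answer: -7141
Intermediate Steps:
E = ⅔ (E = -⅓ + (⅑)*9 = -⅓ + 1 = ⅔ ≈ 0.66667)
V = -11 (V = -8 + (-1 - 1*2) = -8 + (-1 - 2) = -8 - 3 = -11)
l(F, b) = 15/4 + b/2 (l(F, b) = 3*(2*b/3 + 5)/4 = 3*(5 + 2*b/3)/4 = 15/4 + b/2)
r(t) = 121 (r(t) = (-11)² = 121)
(15369 - 22631) + r(l(-7/4, -11)) = (15369 - 22631) + 121 = -7262 + 121 = -7141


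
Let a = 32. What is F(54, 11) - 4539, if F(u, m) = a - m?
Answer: -4518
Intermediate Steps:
F(u, m) = 32 - m
F(54, 11) - 4539 = (32 - 1*11) - 4539 = (32 - 11) - 4539 = 21 - 4539 = -4518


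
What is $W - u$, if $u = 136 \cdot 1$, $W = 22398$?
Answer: $22262$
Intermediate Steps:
$u = 136$
$W - u = 22398 - 136 = 22262$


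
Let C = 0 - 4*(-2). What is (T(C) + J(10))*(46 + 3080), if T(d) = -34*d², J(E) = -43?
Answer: -6936594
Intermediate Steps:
C = 8 (C = 0 + 8 = 8)
(T(C) + J(10))*(46 + 3080) = (-34*8² - 43)*(46 + 3080) = (-34*64 - 43)*3126 = (-2176 - 43)*3126 = -2219*3126 = -6936594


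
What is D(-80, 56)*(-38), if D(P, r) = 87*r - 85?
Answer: -181906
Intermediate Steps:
D(P, r) = -85 + 87*r
D(-80, 56)*(-38) = (-85 + 87*56)*(-38) = (-85 + 4872)*(-38) = 4787*(-38) = -181906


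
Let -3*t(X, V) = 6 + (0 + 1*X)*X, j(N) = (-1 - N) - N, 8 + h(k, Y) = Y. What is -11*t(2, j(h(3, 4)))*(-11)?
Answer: -1210/3 ≈ -403.33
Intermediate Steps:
h(k, Y) = -8 + Y
j(N) = -1 - 2*N
t(X, V) = -2 - X**2/3 (t(X, V) = -(6 + (0 + 1*X)*X)/3 = -(6 + (0 + X)*X)/3 = -(6 + X*X)/3 = -(6 + X**2)/3 = -2 - X**2/3)
-11*t(2, j(h(3, 4)))*(-11) = -11*(-2 - 1/3*2**2)*(-11) = -11*(-2 - 1/3*4)*(-11) = -11*(-2 - 4/3)*(-11) = -11*(-10/3)*(-11) = (110/3)*(-11) = -1210/3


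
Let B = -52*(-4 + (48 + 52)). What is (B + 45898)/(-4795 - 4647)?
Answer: -20453/4721 ≈ -4.3323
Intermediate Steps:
B = -4992 (B = -52*(-4 + 100) = -52*96 = -4992)
(B + 45898)/(-4795 - 4647) = (-4992 + 45898)/(-4795 - 4647) = 40906/(-9442) = 40906*(-1/9442) = -20453/4721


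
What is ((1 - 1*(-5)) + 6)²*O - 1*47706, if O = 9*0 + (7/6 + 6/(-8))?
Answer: -47646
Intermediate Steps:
O = 5/12 (O = 0 + (7*(⅙) + 6*(-⅛)) = 0 + (7/6 - ¾) = 0 + 5/12 = 5/12 ≈ 0.41667)
((1 - 1*(-5)) + 6)²*O - 1*47706 = ((1 - 1*(-5)) + 6)²*(5/12) - 1*47706 = ((1 + 5) + 6)²*(5/12) - 47706 = (6 + 6)²*(5/12) - 47706 = 12²*(5/12) - 47706 = 144*(5/12) - 47706 = 60 - 47706 = -47646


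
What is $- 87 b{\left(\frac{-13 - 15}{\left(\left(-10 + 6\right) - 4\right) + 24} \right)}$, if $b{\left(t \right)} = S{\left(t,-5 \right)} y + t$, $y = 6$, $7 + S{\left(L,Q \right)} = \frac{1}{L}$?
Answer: $\frac{114927}{28} \approx 4104.5$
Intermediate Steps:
$S{\left(L,Q \right)} = -7 + \frac{1}{L}$
$b{\left(t \right)} = -42 + t + \frac{6}{t}$ ($b{\left(t \right)} = \left(-7 + \frac{1}{t}\right) 6 + t = \left(-42 + \frac{6}{t}\right) + t = -42 + t + \frac{6}{t}$)
$- 87 b{\left(\frac{-13 - 15}{\left(\left(-10 + 6\right) - 4\right) + 24} \right)} = - 87 \left(-42 + \frac{-13 - 15}{\left(\left(-10 + 6\right) - 4\right) + 24} + \frac{6}{\left(-13 - 15\right) \frac{1}{\left(\left(-10 + 6\right) - 4\right) + 24}}\right) = - 87 \left(-42 - \frac{28}{\left(-4 - 4\right) + 24} + \frac{6}{\left(-28\right) \frac{1}{\left(-4 - 4\right) + 24}}\right) = - 87 \left(-42 - \frac{28}{-8 + 24} + \frac{6}{\left(-28\right) \frac{1}{-8 + 24}}\right) = - 87 \left(-42 - \frac{28}{16} + \frac{6}{\left(-28\right) \frac{1}{16}}\right) = - 87 \left(-42 - \frac{7}{4} + \frac{6}{\left(-28\right) \frac{1}{16}}\right) = - 87 \left(-42 - \frac{7}{4} + \frac{6}{- \frac{7}{4}}\right) = - 87 \left(-42 - \frac{7}{4} + 6 \left(- \frac{4}{7}\right)\right) = - 87 \left(-42 - \frac{7}{4} - \frac{24}{7}\right) = \left(-87\right) \left(- \frac{1321}{28}\right) = \frac{114927}{28}$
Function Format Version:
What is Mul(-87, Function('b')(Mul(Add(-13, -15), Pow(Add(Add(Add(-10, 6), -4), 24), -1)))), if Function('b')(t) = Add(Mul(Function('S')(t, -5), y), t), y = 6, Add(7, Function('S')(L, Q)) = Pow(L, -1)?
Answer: Rational(114927, 28) ≈ 4104.5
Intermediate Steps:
Function('S')(L, Q) = Add(-7, Pow(L, -1))
Function('b')(t) = Add(-42, t, Mul(6, Pow(t, -1))) (Function('b')(t) = Add(Mul(Add(-7, Pow(t, -1)), 6), t) = Add(Add(-42, Mul(6, Pow(t, -1))), t) = Add(-42, t, Mul(6, Pow(t, -1))))
Mul(-87, Function('b')(Mul(Add(-13, -15), Pow(Add(Add(Add(-10, 6), -4), 24), -1)))) = Mul(-87, Add(-42, Mul(Add(-13, -15), Pow(Add(Add(Add(-10, 6), -4), 24), -1)), Mul(6, Pow(Mul(Add(-13, -15), Pow(Add(Add(Add(-10, 6), -4), 24), -1)), -1)))) = Mul(-87, Add(-42, Mul(-28, Pow(Add(Add(-4, -4), 24), -1)), Mul(6, Pow(Mul(-28, Pow(Add(Add(-4, -4), 24), -1)), -1)))) = Mul(-87, Add(-42, Mul(-28, Pow(Add(-8, 24), -1)), Mul(6, Pow(Mul(-28, Pow(Add(-8, 24), -1)), -1)))) = Mul(-87, Add(-42, Mul(-28, Pow(16, -1)), Mul(6, Pow(Mul(-28, Pow(16, -1)), -1)))) = Mul(-87, Add(-42, Mul(-28, Rational(1, 16)), Mul(6, Pow(Mul(-28, Rational(1, 16)), -1)))) = Mul(-87, Add(-42, Rational(-7, 4), Mul(6, Pow(Rational(-7, 4), -1)))) = Mul(-87, Add(-42, Rational(-7, 4), Mul(6, Rational(-4, 7)))) = Mul(-87, Add(-42, Rational(-7, 4), Rational(-24, 7))) = Mul(-87, Rational(-1321, 28)) = Rational(114927, 28)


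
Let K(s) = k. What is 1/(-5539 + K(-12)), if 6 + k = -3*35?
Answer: -1/5650 ≈ -0.00017699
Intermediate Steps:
k = -111 (k = -6 - 3*35 = -6 - 105 = -111)
K(s) = -111
1/(-5539 + K(-12)) = 1/(-5539 - 111) = 1/(-5650) = -1/5650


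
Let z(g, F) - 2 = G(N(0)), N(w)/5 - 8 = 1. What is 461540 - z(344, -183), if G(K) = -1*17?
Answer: 461555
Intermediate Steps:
N(w) = 45 (N(w) = 40 + 5*1 = 40 + 5 = 45)
G(K) = -17
z(g, F) = -15 (z(g, F) = 2 - 17 = -15)
461540 - z(344, -183) = 461540 - 1*(-15) = 461540 + 15 = 461555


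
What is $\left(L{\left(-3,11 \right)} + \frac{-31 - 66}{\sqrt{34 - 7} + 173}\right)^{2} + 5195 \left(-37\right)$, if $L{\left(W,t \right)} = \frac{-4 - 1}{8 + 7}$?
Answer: $- \frac{386694913737332}{2011791609} - \frac{7783765 \sqrt{3}}{447064802} \approx -1.9221 \cdot 10^{5}$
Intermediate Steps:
$L{\left(W,t \right)} = - \frac{1}{3}$ ($L{\left(W,t \right)} = - \frac{5}{15} = \left(-5\right) \frac{1}{15} = - \frac{1}{3}$)
$\left(L{\left(-3,11 \right)} + \frac{-31 - 66}{\sqrt{34 - 7} + 173}\right)^{2} + 5195 \left(-37\right) = \left(- \frac{1}{3} + \frac{-31 - 66}{\sqrt{34 - 7} + 173}\right)^{2} + 5195 \left(-37\right) = \left(- \frac{1}{3} - \frac{97}{\sqrt{27} + 173}\right)^{2} - 192215 = \left(- \frac{1}{3} - \frac{97}{3 \sqrt{3} + 173}\right)^{2} - 192215 = \left(- \frac{1}{3} - \frac{97}{173 + 3 \sqrt{3}}\right)^{2} - 192215 = -192215 + \left(- \frac{1}{3} - \frac{97}{173 + 3 \sqrt{3}}\right)^{2}$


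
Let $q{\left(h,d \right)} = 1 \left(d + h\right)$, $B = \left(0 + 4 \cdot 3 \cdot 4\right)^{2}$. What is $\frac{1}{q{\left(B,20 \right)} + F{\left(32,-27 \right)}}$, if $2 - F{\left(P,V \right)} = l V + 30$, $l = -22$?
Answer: $\frac{1}{1702} \approx 0.00058754$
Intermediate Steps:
$F{\left(P,V \right)} = -28 + 22 V$ ($F{\left(P,V \right)} = 2 - \left(- 22 V + 30\right) = 2 - \left(30 - 22 V\right) = 2 + \left(-30 + 22 V\right) = -28 + 22 V$)
$B = 2304$ ($B = \left(0 + 12 \cdot 4\right)^{2} = \left(0 + 48\right)^{2} = 48^{2} = 2304$)
$q{\left(h,d \right)} = d + h$
$\frac{1}{q{\left(B,20 \right)} + F{\left(32,-27 \right)}} = \frac{1}{\left(20 + 2304\right) + \left(-28 + 22 \left(-27\right)\right)} = \frac{1}{2324 - 622} = \frac{1}{1702}$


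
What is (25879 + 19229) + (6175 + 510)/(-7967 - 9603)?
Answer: 22644025/502 ≈ 45108.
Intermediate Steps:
(25879 + 19229) + (6175 + 510)/(-7967 - 9603) = 45108 + 6685/(-17570) = 45108 + 6685*(-1/17570) = 45108 - 191/502 = 22644025/502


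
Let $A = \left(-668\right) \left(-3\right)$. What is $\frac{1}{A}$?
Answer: $\frac{1}{2004} \approx 0.000499$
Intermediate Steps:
$A = 2004$
$\frac{1}{A} = \frac{1}{2004}$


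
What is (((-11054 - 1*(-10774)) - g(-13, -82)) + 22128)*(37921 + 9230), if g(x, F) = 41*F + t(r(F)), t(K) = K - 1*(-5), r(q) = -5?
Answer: 1188676710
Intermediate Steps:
t(K) = 5 + K (t(K) = K + 5 = 5 + K)
g(x, F) = 41*F (g(x, F) = 41*F + (5 - 5) = 41*F + 0 = 41*F)
(((-11054 - 1*(-10774)) - g(-13, -82)) + 22128)*(37921 + 9230) = (((-11054 - 1*(-10774)) - 41*(-82)) + 22128)*(37921 + 9230) = (((-11054 + 10774) - 1*(-3362)) + 22128)*47151 = ((-280 + 3362) + 22128)*47151 = (3082 + 22128)*47151 = 25210*47151 = 1188676710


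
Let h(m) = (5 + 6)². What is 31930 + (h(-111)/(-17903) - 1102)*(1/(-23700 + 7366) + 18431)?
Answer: -5930185106198471/292427602 ≈ -2.0279e+7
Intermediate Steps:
h(m) = 121 (h(m) = 11² = 121)
31930 + (h(-111)/(-17903) - 1102)*(1/(-23700 + 7366) + 18431) = 31930 + (121/(-17903) - 1102)*(1/(-23700 + 7366) + 18431) = 31930 + (121*(-1/17903) - 1102)*(1/(-16334) + 18431) = 31930 + (-121/17903 - 1102)*(-1/16334 + 18431) = 31930 - 19729227/17903*301051953/16334 = 31930 - 5939522319530331/292427602 = -5930185106198471/292427602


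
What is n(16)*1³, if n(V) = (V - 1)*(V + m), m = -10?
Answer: 90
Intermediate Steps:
n(V) = (-1 + V)*(-10 + V) (n(V) = (V - 1)*(V - 10) = (-1 + V)*(-10 + V))
n(16)*1³ = (10 + 16² - 11*16)*1³ = (10 + 256 - 176)*1 = 90*1 = 90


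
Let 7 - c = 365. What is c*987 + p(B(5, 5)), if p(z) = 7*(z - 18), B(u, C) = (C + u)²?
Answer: -352772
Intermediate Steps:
p(z) = -126 + 7*z (p(z) = 7*(-18 + z) = -126 + 7*z)
c = -358 (c = 7 - 1*365 = 7 - 365 = -358)
c*987 + p(B(5, 5)) = -358*987 + (-126 + 7*(5 + 5)²) = -353346 + (-126 + 7*10²) = -353346 + (-126 + 7*100) = -353346 + (-126 + 700) = -353346 + 574 = -352772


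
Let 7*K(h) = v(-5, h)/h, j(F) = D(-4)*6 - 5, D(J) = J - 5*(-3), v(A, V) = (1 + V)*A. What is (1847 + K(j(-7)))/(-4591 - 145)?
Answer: -21307/54656 ≈ -0.38984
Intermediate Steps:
v(A, V) = A*(1 + V)
D(J) = 15 + J (D(J) = J + 15 = 15 + J)
j(F) = 61 (j(F) = (15 - 4)*6 - 5 = 11*6 - 5 = 66 - 5 = 61)
K(h) = (-5 - 5*h)/(7*h) (K(h) = ((-5*(1 + h))/h)/7 = ((-5 - 5*h)/h)/7 = (-5 - 5*h)/(7*h))
(1847 + K(j(-7)))/(-4591 - 145) = (1847 + (5/7)*(-1 - 1*61)/61)/(-4591 - 145) = (1847 + (5/7)*(1/61)*(-1 - 61))/(-4736) = (1847 + (5/7)*(1/61)*(-62))*(-1/4736) = (1847 - 310/427)*(-1/4736) = (788359/427)*(-1/4736) = -21307/54656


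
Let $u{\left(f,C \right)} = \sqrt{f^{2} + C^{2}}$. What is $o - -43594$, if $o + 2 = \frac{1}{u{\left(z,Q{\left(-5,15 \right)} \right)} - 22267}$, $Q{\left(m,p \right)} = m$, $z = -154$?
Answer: $\frac{21612719506149}{495795548} - \frac{\sqrt{23741}}{495795548} \approx 43592.0$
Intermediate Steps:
$u{\left(f,C \right)} = \sqrt{C^{2} + f^{2}}$
$o = -2 + \frac{1}{-22267 + \sqrt{23741}}$ ($o = -2 + \frac{1}{\sqrt{\left(-5\right)^{2} + \left(-154\right)^{2}} - 22267} = -2 + \frac{1}{\sqrt{25 + 23716} - 22267} = -2 + \frac{1}{\sqrt{23741} - 22267} = -2 + \frac{1}{-22267 + \sqrt{23741}} \approx -2.0$)
$o - -43594 = \left(- \frac{991613363}{495795548} - \frac{\sqrt{23741}}{495795548}\right) - -43594 = \left(- \frac{991613363}{495795548} - \frac{\sqrt{23741}}{495795548}\right) + 43594 = \frac{21612719506149}{495795548} - \frac{\sqrt{23741}}{495795548}$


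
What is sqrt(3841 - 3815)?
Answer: sqrt(26) ≈ 5.0990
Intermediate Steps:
sqrt(3841 - 3815) = sqrt(26)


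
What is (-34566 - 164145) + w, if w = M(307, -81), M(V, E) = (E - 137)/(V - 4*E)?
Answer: -125386859/631 ≈ -1.9871e+5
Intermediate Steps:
M(V, E) = (-137 + E)/(V - 4*E)
w = -218/631 (w = (137 - 1*(-81))/(-1*307 + 4*(-81)) = (137 + 81)/(-307 - 324) = 218/(-631) = -1/631*218 = -218/631 ≈ -0.34548)
(-34566 - 164145) + w = (-34566 - 164145) - 218/631 = -198711 - 218/631 = -125386859/631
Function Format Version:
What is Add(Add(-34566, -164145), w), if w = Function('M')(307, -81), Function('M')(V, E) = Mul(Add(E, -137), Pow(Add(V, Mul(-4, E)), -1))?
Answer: Rational(-125386859, 631) ≈ -1.9871e+5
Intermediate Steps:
Function('M')(V, E) = Mul(Pow(Add(V, Mul(-4, E)), -1), Add(-137, E)) (Function('M')(V, E) = Mul(Add(-137, E), Pow(Add(V, Mul(-4, E)), -1)) = Mul(Pow(Add(V, Mul(-4, E)), -1), Add(-137, E)))
w = Rational(-218, 631) (w = Mul(Pow(Add(Mul(-1, 307), Mul(4, -81)), -1), Add(137, Mul(-1, -81))) = Mul(Pow(Add(-307, -324), -1), Add(137, 81)) = Mul(Pow(-631, -1), 218) = Mul(Rational(-1, 631), 218) = Rational(-218, 631) ≈ -0.34548)
Add(Add(-34566, -164145), w) = Add(Add(-34566, -164145), Rational(-218, 631)) = Add(-198711, Rational(-218, 631)) = Rational(-125386859, 631)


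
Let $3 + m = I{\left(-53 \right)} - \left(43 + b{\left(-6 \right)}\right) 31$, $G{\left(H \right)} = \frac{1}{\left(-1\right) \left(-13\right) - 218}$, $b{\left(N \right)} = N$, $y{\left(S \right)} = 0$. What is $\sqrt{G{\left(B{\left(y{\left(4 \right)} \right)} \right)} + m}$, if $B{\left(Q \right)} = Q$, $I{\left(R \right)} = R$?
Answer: $\frac{2 i \sqrt{12639070}}{205} \approx 34.684 i$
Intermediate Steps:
$G{\left(H \right)} = - \frac{1}{205}$ ($G{\left(H \right)} = \frac{1}{13 - 218} = \frac{1}{-205} = - \frac{1}{205}$)
$m = -1203$ ($m = -3 - \left(53 + \left(43 - 6\right) 31\right) = -3 - \left(53 + 37 \cdot 31\right) = -3 - 1200 = -1203$)
$\sqrt{G{\left(B{\left(y{\left(4 \right)} \right)} \right)} + m} = \sqrt{- \frac{1}{205} - 1203} = \sqrt{- \frac{246616}{205}} = \frac{2 i \sqrt{12639070}}{205}$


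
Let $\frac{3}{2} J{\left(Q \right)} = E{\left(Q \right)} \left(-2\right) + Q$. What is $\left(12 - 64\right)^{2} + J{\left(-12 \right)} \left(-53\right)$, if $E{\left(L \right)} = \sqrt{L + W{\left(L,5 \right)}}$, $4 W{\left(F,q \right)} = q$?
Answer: $3128 + \frac{106 i \sqrt{43}}{3} \approx 3128.0 + 231.7 i$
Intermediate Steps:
$W{\left(F,q \right)} = \frac{q}{4}$
$E{\left(L \right)} = \sqrt{\frac{5}{4} + L}$ ($E{\left(L \right)} = \sqrt{L + \frac{1}{4} \cdot 5} = \sqrt{L + \frac{5}{4}} = \sqrt{\frac{5}{4} + L}$)
$J{\left(Q \right)} = - \frac{2 \sqrt{5 + 4 Q}}{3} + \frac{2 Q}{3}$ ($J{\left(Q \right)} = \frac{2 \left(\frac{\sqrt{5 + 4 Q}}{2} \left(-2\right) + Q\right)}{3} = \frac{2 \left(- \sqrt{5 + 4 Q} + Q\right)}{3} = \frac{2 \left(Q - \sqrt{5 + 4 Q}\right)}{3} = - \frac{2 \sqrt{5 + 4 Q}}{3} + \frac{2 Q}{3}$)
$\left(12 - 64\right)^{2} + J{\left(-12 \right)} \left(-53\right) = \left(12 - 64\right)^{2} + \left(- \frac{2 \sqrt{5 + 4 \left(-12\right)}}{3} + \frac{2}{3} \left(-12\right)\right) \left(-53\right) = \left(-52\right)^{2} + \left(- \frac{2 \sqrt{5 - 48}}{3} - 8\right) \left(-53\right) = 2704 + \left(- \frac{2 \sqrt{-43}}{3} - 8\right) \left(-53\right) = 2704 + \left(- \frac{2 i \sqrt{43}}{3} - 8\right) \left(-53\right) = 2704 + \left(-8 - \frac{2 i \sqrt{43}}{3}\right) \left(-53\right) = 2704 + \left(424 + \frac{106 i \sqrt{43}}{3}\right) = 3128 + \frac{106 i \sqrt{43}}{3}$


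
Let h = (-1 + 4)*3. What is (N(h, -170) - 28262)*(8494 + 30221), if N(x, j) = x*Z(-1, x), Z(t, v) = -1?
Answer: -1094511765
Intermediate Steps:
h = 9 (h = 3*3 = 9)
N(x, j) = -x (N(x, j) = x*(-1) = -x)
(N(h, -170) - 28262)*(8494 + 30221) = (-1*9 - 28262)*(8494 + 30221) = (-9 - 28262)*38715 = -28271*38715 = -1094511765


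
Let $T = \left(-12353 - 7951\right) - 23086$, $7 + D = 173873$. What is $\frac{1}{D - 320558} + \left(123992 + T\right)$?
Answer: $\frac{11823668583}{146692} \approx 80602.0$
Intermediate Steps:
$D = 173866$ ($D = -7 + 173873 = 173866$)
$T = -43390$ ($T = -20304 - 23086 = -43390$)
$\frac{1}{D - 320558} + \left(123992 + T\right) = \frac{1}{173866 - 320558} + \left(123992 - 43390\right) = \frac{1}{-146692} + 80602 = - \frac{1}{146692} + 80602 = \frac{11823668583}{146692}$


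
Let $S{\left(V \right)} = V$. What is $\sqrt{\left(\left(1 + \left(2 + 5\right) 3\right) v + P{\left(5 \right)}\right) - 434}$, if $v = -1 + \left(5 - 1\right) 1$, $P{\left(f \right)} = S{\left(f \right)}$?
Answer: $11 i \sqrt{3} \approx 19.053 i$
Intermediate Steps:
$P{\left(f \right)} = f$
$v = 3$ ($v = -1 + 4 \cdot 1 = -1 + 4 = 3$)
$\sqrt{\left(\left(1 + \left(2 + 5\right) 3\right) v + P{\left(5 \right)}\right) - 434} = \sqrt{\left(\left(1 + \left(2 + 5\right) 3\right) 3 + 5\right) - 434} = \sqrt{\left(\left(1 + 7 \cdot 3\right) 3 + 5\right) - 434} = \sqrt{\left(\left(1 + 21\right) 3 + 5\right) - 434} = \sqrt{\left(22 \cdot 3 + 5\right) - 434} = \sqrt{\left(66 + 5\right) - 434} = \sqrt{71 - 434} = \sqrt{-363} = 11 i \sqrt{3}$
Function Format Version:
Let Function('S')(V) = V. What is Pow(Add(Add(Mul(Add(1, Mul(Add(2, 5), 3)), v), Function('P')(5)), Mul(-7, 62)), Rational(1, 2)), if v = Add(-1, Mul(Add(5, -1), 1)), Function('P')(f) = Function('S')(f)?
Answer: Mul(11, I, Pow(3, Rational(1, 2))) ≈ Mul(19.053, I)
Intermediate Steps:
Function('P')(f) = f
v = 3 (v = Add(-1, Mul(4, 1)) = Add(-1, 4) = 3)
Pow(Add(Add(Mul(Add(1, Mul(Add(2, 5), 3)), v), Function('P')(5)), Mul(-7, 62)), Rational(1, 2)) = Pow(Add(Add(Mul(Add(1, Mul(Add(2, 5), 3)), 3), 5), Mul(-7, 62)), Rational(1, 2)) = Pow(Add(Add(Mul(Add(1, Mul(7, 3)), 3), 5), -434), Rational(1, 2)) = Pow(Add(Add(Mul(Add(1, 21), 3), 5), -434), Rational(1, 2)) = Pow(Add(Add(Mul(22, 3), 5), -434), Rational(1, 2)) = Pow(Add(Add(66, 5), -434), Rational(1, 2)) = Pow(Add(71, -434), Rational(1, 2)) = Pow(-363, Rational(1, 2)) = Mul(11, I, Pow(3, Rational(1, 2)))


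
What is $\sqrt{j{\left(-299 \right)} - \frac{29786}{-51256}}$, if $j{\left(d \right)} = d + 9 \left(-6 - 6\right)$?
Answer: $\frac{i \sqrt{66733409121}}{12814} \approx 20.16 i$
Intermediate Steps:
$j{\left(d \right)} = -108 + d$ ($j{\left(d \right)} = d + 9 \left(-6 - 6\right) = d + 9 \left(-12\right) = d - 108 = -108 + d$)
$\sqrt{j{\left(-299 \right)} - \frac{29786}{-51256}} = \sqrt{\left(-108 - 299\right) - \frac{29786}{-51256}} = \sqrt{-407 - - \frac{14893}{25628}} = \sqrt{-407 + \frac{14893}{25628}} = \sqrt{- \frac{10415703}{25628}} = \frac{i \sqrt{66733409121}}{12814}$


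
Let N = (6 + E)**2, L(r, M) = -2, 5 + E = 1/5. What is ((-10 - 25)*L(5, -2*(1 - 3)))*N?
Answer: 504/5 ≈ 100.80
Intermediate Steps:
E = -24/5 (E = -5 + 1/5 = -24/5 ≈ -4.8000)
N = 36/25 (N = (6 - 24/5)**2 = (6/5)**2 = 36/25 ≈ 1.4400)
((-10 - 25)*L(5, -2*(1 - 3)))*N = ((-10 - 25)*(-2))*(36/25) = -35*(-2)*(36/25) = 70*(36/25) = 504/5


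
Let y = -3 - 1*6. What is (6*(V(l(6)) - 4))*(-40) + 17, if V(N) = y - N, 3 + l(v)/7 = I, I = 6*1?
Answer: 8177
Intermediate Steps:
y = -9 (y = -3 - 6 = -9)
I = 6
l(v) = 21 (l(v) = -21 + 7*6 = -21 + 42 = 21)
V(N) = -9 - N
(6*(V(l(6)) - 4))*(-40) + 17 = (6*((-9 - 1*21) - 4))*(-40) + 17 = (6*((-9 - 21) - 4))*(-40) + 17 = (6*(-30 - 4))*(-40) + 17 = (6*(-34))*(-40) + 17 = -204*(-40) + 17 = 8160 + 17 = 8177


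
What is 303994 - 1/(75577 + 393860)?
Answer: 142706031377/469437 ≈ 3.0399e+5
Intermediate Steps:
303994 - 1/(75577 + 393860) = 303994 - 1/469437 = 142706031377/469437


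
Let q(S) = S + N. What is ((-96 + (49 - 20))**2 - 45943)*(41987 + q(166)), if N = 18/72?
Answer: -3494841651/2 ≈ -1.7474e+9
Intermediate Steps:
N = 1/4 (N = 18*(1/72) = 1/4 ≈ 0.25000)
q(S) = 1/4 + S (q(S) = S + 1/4 = 1/4 + S)
((-96 + (49 - 20))**2 - 45943)*(41987 + q(166)) = ((-96 + (49 - 20))**2 - 45943)*(41987 + (1/4 + 166)) = ((-96 + 29)**2 - 45943)*(41987 + 665/4) = ((-67)**2 - 45943)*(168613/4) = (4489 - 45943)*(168613/4) = -41454*168613/4 = -3494841651/2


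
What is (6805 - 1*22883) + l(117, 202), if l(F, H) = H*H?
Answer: 24726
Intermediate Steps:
l(F, H) = H**2
(6805 - 1*22883) + l(117, 202) = (6805 - 1*22883) + 202**2 = (6805 - 22883) + 40804 = -16078 + 40804 = 24726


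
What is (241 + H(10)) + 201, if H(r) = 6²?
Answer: 478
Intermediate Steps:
H(r) = 36
(241 + H(10)) + 201 = (241 + 36) + 201 = 277 + 201 = 478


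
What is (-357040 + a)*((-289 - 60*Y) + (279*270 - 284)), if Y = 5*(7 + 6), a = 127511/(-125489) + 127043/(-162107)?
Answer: -514646769650488350768/20342645323 ≈ -2.5299e+10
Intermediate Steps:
a = -36612924704/20342645323 (a = 127511*(-1/125489) + 127043*(-1/162107) = -127511/125489 - 127043/162107 = -36612924704/20342645323 ≈ -1.7998)
Y = 65 (Y = 5*13 = 65)
(-357040 + a)*((-289 - 60*Y) + (279*270 - 284)) = (-357040 - 36612924704/20342645323)*((-289 - 60*65) + (279*270 - 284)) = -7263174699048624*((-289 - 3900) + (75330 - 284))/20342645323 = -7263174699048624*(-4189 + 75046)/20342645323 = -7263174699048624/20342645323*70857 = -514646769650488350768/20342645323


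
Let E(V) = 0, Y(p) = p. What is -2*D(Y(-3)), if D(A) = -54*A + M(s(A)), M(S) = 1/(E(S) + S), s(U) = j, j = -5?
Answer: -1618/5 ≈ -323.60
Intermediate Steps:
s(U) = -5
M(S) = 1/S (M(S) = 1/(0 + S) = 1/S)
D(A) = -⅕ - 54*A (D(A) = -54*A + 1/(-5) = -54*A - ⅕ = -⅕ - 54*A)
-2*D(Y(-3)) = -2*(-⅕ - 54*(-3)) = -2*(-⅕ + 162) = -2*809/5 = -1618/5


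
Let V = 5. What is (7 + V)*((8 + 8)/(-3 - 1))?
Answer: -48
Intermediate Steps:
(7 + V)*((8 + 8)/(-3 - 1)) = (7 + 5)*((8 + 8)/(-3 - 1)) = 12*(16/(-4)) = 12*(16*(-¼)) = 12*(-4) = -48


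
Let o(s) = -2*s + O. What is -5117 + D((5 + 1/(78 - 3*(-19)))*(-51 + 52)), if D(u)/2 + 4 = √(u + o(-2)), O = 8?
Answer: -5125 + 4*√8610/45 ≈ -5116.8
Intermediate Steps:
o(s) = 8 - 2*s (o(s) = -2*s + 8 = 8 - 2*s)
D(u) = -8 + 2*√(12 + u) (D(u) = -8 + 2*√(u + (8 - 2*(-2))) = -8 + 2*√(u + (8 + 4)) = -8 + 2*√(u + 12) = -8 + 2*√(12 + u))
-5117 + D((5 + 1/(78 - 3*(-19)))*(-51 + 52)) = -5117 + (-8 + 2*√(12 + (5 + 1/(78 - 3*(-19)))*(-51 + 52))) = -5117 + (-8 + 2*√(12 + (5 + 1/(78 + 57))*1)) = -5117 + (-8 + 2*√(12 + (5 + 1/135)*1)) = -5117 + (-8 + 2*√(12 + (676/135)*1)) = -5117 + (-8 + 2*√(12 + 676/135)) = -5117 + (-8 + 2*√(2296/135)) = -5117 + (-8 + 2*(2*√8610/45)) = -5117 + (-8 + 4*√8610/45) = -5125 + 4*√8610/45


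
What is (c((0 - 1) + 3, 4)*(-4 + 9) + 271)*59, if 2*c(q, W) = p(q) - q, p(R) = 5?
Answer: 32863/2 ≈ 16432.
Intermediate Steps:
c(q, W) = 5/2 - q/2 (c(q, W) = (5 - q)/2 = 5/2 - q/2)
(c((0 - 1) + 3, 4)*(-4 + 9) + 271)*59 = ((5/2 - ((0 - 1) + 3)/2)*(-4 + 9) + 271)*59 = ((5/2 - (-1 + 3)/2)*5 + 271)*59 = ((5/2 - 1/2*2)*5 + 271)*59 = ((5/2 - 1)*5 + 271)*59 = ((3/2)*5 + 271)*59 = (15/2 + 271)*59 = (557/2)*59 = 32863/2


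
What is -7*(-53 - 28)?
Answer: 567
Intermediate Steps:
-7*(-53 - 28) = -7*(-81) = 567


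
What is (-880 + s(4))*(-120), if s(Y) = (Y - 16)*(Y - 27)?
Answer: 72480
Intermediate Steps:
s(Y) = (-27 + Y)*(-16 + Y) (s(Y) = (-16 + Y)*(-27 + Y) = (-27 + Y)*(-16 + Y))
(-880 + s(4))*(-120) = (-880 + (432 + 4² - 43*4))*(-120) = (-880 + (432 + 16 - 172))*(-120) = (-880 + 276)*(-120) = -604*(-120) = 72480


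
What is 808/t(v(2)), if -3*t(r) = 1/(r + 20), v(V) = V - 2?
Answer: -48480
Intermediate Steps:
v(V) = -2 + V
t(r) = -1/(3*(20 + r)) (t(r) = -1/(3*(r + 20)) = -1/(3*(20 + r)))
808/t(v(2)) = 808/((-1/(60 + 3*(-2 + 2)))) = 808/((-1/(60 + 3*0))) = 808/((-1/(60 + 0))) = 808/((-1/60)) = 808/((-1*1/60)) = 808/(-1/60) = 808*(-60) = -48480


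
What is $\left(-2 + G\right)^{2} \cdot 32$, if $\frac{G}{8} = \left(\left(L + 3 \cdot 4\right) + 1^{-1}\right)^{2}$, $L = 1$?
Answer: $78475392$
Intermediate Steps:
$G = 1568$ ($G = 8 \left(\left(1 + 3 \cdot 4\right) + 1^{-1}\right)^{2} = 8 \left(\left(1 + 12\right) + 1\right)^{2} = 8 \left(13 + 1\right)^{2} = 8 \cdot 14^{2} = 8 \cdot 196 = 1568$)
$\left(-2 + G\right)^{2} \cdot 32 = \left(-2 + 1568\right)^{2} \cdot 32 = 1566^{2} \cdot 32 = 2452356 \cdot 32 = 78475392$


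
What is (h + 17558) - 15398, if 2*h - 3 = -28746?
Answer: -24423/2 ≈ -12212.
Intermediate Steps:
h = -28743/2 (h = 3/2 + (1/2)*(-28746) = 3/2 - 14373 = -28743/2 ≈ -14372.)
(h + 17558) - 15398 = (-28743/2 + 17558) - 15398 = 6373/2 - 15398 = -24423/2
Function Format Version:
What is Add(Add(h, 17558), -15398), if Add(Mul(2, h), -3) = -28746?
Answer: Rational(-24423, 2) ≈ -12212.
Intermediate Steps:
h = Rational(-28743, 2) (h = Add(Rational(3, 2), Mul(Rational(1, 2), -28746)) = Add(Rational(3, 2), -14373) = Rational(-28743, 2) ≈ -14372.)
Add(Add(h, 17558), -15398) = Add(Add(Rational(-28743, 2), 17558), -15398) = Add(Rational(6373, 2), -15398) = Rational(-24423, 2)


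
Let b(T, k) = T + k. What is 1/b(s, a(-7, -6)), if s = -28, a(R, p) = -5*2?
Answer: -1/38 ≈ -0.026316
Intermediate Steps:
a(R, p) = -10
1/b(s, a(-7, -6)) = 1/(-28 - 10) = 1/(-38) = -1/38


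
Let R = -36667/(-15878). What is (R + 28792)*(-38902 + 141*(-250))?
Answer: -16951000490268/7939 ≈ -2.1352e+9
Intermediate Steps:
R = 36667/15878 (R = -36667*(-1/15878) = 36667/15878 ≈ 2.3093)
(R + 28792)*(-38902 + 141*(-250)) = (36667/15878 + 28792)*(-38902 + 141*(-250)) = 457196043*(-38902 - 35250)/15878 = (457196043/15878)*(-74152) = -16951000490268/7939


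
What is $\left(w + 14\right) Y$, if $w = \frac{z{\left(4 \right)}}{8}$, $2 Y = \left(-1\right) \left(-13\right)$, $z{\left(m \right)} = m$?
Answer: $\frac{377}{4} \approx 94.25$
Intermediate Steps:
$Y = \frac{13}{2}$ ($Y = \frac{\left(-1\right) \left(-13\right)}{2} = \frac{1}{2} \cdot 13 = \frac{13}{2} \approx 6.5$)
$w = \frac{1}{2}$ ($w = \frac{4}{8} = 4 \cdot \frac{1}{8} = \frac{1}{2} \approx 0.5$)
$\left(w + 14\right) Y = \left(\frac{1}{2} + 14\right) \frac{13}{2} = \frac{29}{2} \cdot \frac{13}{2} = \frac{377}{4}$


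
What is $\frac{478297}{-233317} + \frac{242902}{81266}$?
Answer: $\frac{8901940966}{9480369661} \approx 0.93899$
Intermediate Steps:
$\frac{478297}{-233317} + \frac{242902}{81266} = 478297 \left(- \frac{1}{233317}\right) + 242902 \cdot \frac{1}{81266} = - \frac{478297}{233317} + \frac{121451}{40633} = \frac{8901940966}{9480369661}$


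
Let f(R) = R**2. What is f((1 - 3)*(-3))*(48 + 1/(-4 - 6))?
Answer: 8622/5 ≈ 1724.4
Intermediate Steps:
f((1 - 3)*(-3))*(48 + 1/(-4 - 6)) = ((1 - 3)*(-3))**2*(48 + 1/(-4 - 6)) = (-2*(-3))**2*(48 + 1/(-10)) = 6**2*(48 - 1/10) = 36*(479/10) = 8622/5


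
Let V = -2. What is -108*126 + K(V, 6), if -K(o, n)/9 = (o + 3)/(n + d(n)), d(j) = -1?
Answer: -68049/5 ≈ -13610.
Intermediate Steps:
K(o, n) = -9*(3 + o)/(-1 + n) (K(o, n) = -9*(o + 3)/(n - 1) = -9*(3 + o)/(-1 + n))
-108*126 + K(V, 6) = -108*126 + 9*(-3 - 1*(-2))/(-1 + 6) = -13608 + 9*(-3 + 2)/5 = -13608 + 9*(⅕)*(-1) = -13608 - 9/5 = -68049/5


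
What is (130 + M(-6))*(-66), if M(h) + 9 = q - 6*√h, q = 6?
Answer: -8382 + 396*I*√6 ≈ -8382.0 + 970.0*I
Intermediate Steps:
M(h) = -3 - 6*√h (M(h) = -9 + (6 - 6*√h) = -3 - 6*√h)
(130 + M(-6))*(-66) = (130 + (-3 - 6*I*√6))*(-66) = (127 - 6*I*√6)*(-66) = -8382 + 396*I*√6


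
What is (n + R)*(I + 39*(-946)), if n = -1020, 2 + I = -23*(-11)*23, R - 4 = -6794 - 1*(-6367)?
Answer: 44844111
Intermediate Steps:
R = -423 (R = 4 + (-6794 - 1*(-6367)) = 4 + (-6794 + 6367) = 4 - 427 = -423)
I = 5817 (I = -2 - 23*(-11)*23 = -2 + 253*23 = -2 + 5819 = 5817)
n = -1020 (n = -102*10 = -1020)
(n + R)*(I + 39*(-946)) = (-1020 - 423)*(5817 + 39*(-946)) = -1443*(5817 - 36894) = -1443*(-31077) = 44844111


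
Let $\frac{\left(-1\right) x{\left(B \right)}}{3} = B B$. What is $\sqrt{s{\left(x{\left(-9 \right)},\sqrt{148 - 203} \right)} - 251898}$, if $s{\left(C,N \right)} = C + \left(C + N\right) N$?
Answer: $\sqrt{-252196 - 243 i \sqrt{55}} \approx 1.794 - 502.19 i$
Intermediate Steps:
$x{\left(B \right)} = - 3 B^{2}$ ($x{\left(B \right)} = - 3 B B = - 3 B^{2}$)
$s{\left(C,N \right)} = C + N \left(C + N\right)$
$\sqrt{s{\left(x{\left(-9 \right)},\sqrt{148 - 203} \right)} - 251898} = \sqrt{\left(- 3 \left(-9\right)^{2} + \left(\sqrt{148 - 203}\right)^{2} + - 3 \left(-9\right)^{2} \sqrt{148 - 203}\right) - 251898} = \sqrt{\left(\left(-3\right) 81 + \left(\sqrt{-55}\right)^{2} + \left(-3\right) 81 \sqrt{-55}\right) - 251898} = \sqrt{\left(-243 + \left(i \sqrt{55}\right)^{2} - 243 i \sqrt{55}\right) - 251898} = \sqrt{\left(-243 - 55 - 243 i \sqrt{55}\right) - 251898} = \sqrt{\left(-298 - 243 i \sqrt{55}\right) - 251898} = \sqrt{-252196 - 243 i \sqrt{55}}$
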